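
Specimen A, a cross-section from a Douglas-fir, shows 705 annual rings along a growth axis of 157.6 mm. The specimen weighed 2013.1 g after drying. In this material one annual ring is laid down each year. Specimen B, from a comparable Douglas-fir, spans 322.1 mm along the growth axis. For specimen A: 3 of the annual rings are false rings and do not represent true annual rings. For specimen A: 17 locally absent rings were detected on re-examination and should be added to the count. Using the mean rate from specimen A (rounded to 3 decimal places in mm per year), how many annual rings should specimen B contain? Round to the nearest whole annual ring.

Specimen A: adjusted count: 705 − 3 + 17 = 719 annual rings.
A: 157.6 mm over 719 years gives 157.6 / 719 ≈ 0.219 mm/year.
Specimen B: 322.1 mm / 0.219 mm per year = 1470.78 years ≈ 1471 annual rings.

1471 annual rings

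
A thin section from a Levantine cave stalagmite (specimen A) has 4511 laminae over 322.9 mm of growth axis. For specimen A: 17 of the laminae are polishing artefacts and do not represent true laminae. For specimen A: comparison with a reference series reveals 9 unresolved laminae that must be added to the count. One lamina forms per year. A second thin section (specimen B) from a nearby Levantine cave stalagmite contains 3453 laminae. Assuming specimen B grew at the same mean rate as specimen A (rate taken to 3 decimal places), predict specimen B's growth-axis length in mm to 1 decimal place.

248.6 mm

Specimen A: true lamina count = 4511 − 17 + 9 = 4503.
A: 322.9 mm over 4503 years gives 322.9 / 4503 ≈ 0.072 mm/yr.
Length of B = 0.072 × 3453 = 248.6 mm.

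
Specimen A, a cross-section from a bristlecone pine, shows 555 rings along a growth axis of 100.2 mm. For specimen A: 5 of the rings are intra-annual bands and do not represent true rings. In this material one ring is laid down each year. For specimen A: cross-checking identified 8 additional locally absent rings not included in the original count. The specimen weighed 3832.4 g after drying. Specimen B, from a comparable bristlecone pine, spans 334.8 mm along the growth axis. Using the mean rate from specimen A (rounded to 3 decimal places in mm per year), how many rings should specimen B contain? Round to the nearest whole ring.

1860 rings

Specimen A: true ring count = 555 − 5 + 8 = 558.
A: Mean rate = 100.2 mm / 558 years ≈ 0.180 mm per year.
For B, 334.8 / 0.180 = 1860.00 years ≈ 1860 rings.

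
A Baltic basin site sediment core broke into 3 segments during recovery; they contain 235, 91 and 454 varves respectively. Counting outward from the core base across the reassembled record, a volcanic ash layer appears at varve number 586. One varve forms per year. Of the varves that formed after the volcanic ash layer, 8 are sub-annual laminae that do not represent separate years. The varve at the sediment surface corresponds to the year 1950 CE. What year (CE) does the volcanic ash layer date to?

1764 CE

Total varves = 235 + 91 + 454 = 780.
780 − 586 = 194 varves lie beyond the volcanic ash layer toward the sediment surface.
Removing the 8 false varves leaves 194 − 8 = 186 true varves beyond the volcanic ash layer.
Counting back 186 years from 1950 CE places the volcanic ash layer in 1950 − 186 = 1764 CE.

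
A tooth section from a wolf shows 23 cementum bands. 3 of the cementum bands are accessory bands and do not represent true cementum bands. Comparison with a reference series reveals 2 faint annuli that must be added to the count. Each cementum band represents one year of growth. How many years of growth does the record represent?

22 years

Adjusted count: 23 − 3 + 2 = 22 cementum bands.
At one cementum band per year, that is 22 years.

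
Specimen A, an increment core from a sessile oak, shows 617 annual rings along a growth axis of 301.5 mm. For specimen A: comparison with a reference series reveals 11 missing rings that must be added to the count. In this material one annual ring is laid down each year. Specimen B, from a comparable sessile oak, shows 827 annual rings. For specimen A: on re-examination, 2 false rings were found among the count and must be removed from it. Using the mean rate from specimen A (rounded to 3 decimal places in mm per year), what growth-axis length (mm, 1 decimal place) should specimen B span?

398.6 mm

Specimen A: after corrections the count is 617 − 2 + 11 = 626 annual rings.
A: 301.5 mm over 626 years gives 301.5 / 626 ≈ 0.482 mm/year.
B's length ≈ 0.482 × 827 = 398.6 mm.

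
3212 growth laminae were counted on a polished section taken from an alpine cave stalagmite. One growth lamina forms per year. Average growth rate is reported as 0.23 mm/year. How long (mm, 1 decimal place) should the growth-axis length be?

3212 years of growth are recorded.
Predicted length = 0.23 mm/year × 3212 years = 738.8 mm.

738.8 mm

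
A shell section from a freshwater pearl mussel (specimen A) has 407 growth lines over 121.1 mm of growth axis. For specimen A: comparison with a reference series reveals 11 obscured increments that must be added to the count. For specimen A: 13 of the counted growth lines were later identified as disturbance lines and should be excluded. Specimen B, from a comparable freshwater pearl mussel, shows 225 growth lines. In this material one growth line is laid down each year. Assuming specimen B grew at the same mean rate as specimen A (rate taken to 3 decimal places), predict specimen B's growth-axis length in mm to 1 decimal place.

67.3 mm

Specimen A: adjusted count: 407 − 13 + 11 = 405 growth lines.
A: 121.1 mm over 405 years gives 121.1 / 405 ≈ 0.299 mm/yr.
Length of B = 0.299 × 225 = 67.3 mm.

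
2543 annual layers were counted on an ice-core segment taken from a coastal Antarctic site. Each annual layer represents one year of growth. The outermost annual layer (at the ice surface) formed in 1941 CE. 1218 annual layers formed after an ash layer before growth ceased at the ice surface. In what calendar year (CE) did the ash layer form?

There are 1218 annual layers younger than the ash layer.
1941 − 1218 = 723 CE.

723 CE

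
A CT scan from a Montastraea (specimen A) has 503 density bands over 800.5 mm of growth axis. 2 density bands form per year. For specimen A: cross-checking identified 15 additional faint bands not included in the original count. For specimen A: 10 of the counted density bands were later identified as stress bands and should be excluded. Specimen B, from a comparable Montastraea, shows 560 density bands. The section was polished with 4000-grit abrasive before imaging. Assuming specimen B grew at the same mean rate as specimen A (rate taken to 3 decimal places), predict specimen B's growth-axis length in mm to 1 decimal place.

882.6 mm

Specimen A: correcting the raw count gives 503 − 10 + 15 = 508 true density bands.
Specimen A: dividing by 2 density bands per year: 508 / 2 = 254 years.
A: Mean rate = 800.5 mm / 254 years ≈ 3.152 mm/year.
Specimen B: 560 density bands at 2 per year is 560 / 2 = 280 years. Length of B = 3.152 × 280 = 882.6 mm.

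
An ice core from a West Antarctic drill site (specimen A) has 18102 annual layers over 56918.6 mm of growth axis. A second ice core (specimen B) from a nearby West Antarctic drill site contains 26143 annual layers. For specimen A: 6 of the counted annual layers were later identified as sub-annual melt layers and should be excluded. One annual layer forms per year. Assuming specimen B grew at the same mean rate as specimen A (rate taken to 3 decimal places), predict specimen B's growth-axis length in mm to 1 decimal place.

Specimen A: after corrections the count is 18102 − 6 = 18096 annual layers.
A: Extension rate ≈ 56918.6 / 18096 = 3.145 mm/yr.
B's length ≈ 3.145 × 26143 = 82219.7 mm.

82219.7 mm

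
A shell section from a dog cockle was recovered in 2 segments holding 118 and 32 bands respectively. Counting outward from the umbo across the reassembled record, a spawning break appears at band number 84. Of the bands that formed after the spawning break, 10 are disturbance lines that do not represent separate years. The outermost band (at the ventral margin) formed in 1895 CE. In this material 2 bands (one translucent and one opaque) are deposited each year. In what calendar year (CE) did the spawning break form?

Total bands = 118 + 32 = 150.
Between band 84 and the ventral margin there are 150 − 84 = 66 bands.
Removing the 10 false bands leaves 66 − 10 = 56 true bands beyond the spawning break.
56 bands at 2 per year is 56 / 2 = 28 years.
The band at the ventral margin is 1895 CE, so the spawning break dates to 1895 − 28 = 1867 CE.

1867 CE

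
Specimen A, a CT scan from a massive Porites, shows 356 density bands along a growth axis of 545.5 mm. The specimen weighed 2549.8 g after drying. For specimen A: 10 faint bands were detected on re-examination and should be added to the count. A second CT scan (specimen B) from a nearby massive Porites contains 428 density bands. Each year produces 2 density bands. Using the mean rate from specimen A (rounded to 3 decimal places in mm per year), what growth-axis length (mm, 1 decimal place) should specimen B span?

637.9 mm

Specimen A: true density band count = 356 + 10 = 366.
Specimen A: dividing by 2 density bands per year: 366 / 2 = 183 years.
A: Mean rate = 545.5 mm / 183 years ≈ 2.981 mm per year.
Specimen B: 428 density bands at 2 per year is 428 / 2 = 214 years. B's length ≈ 2.981 × 214 = 637.9 mm.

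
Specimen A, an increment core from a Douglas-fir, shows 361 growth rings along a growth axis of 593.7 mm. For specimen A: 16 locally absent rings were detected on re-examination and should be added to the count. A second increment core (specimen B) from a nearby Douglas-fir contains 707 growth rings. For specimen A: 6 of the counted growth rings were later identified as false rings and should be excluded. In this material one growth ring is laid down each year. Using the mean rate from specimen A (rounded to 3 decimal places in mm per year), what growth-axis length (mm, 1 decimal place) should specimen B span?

1131.2 mm

Specimen A: true growth ring count = 361 − 6 + 16 = 371.
A: 593.7 mm over 371 years gives 593.7 / 371 ≈ 1.600 mm/year.
B's length ≈ 1.600 × 707 = 1131.2 mm.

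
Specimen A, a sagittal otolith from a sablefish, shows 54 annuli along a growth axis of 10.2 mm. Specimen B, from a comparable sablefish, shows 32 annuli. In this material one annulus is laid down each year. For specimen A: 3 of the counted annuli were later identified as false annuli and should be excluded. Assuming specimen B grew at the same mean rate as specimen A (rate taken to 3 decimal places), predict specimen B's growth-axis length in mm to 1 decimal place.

Specimen A: true annulus count = 54 − 3 = 51.
A: Mean rate = 10.2 mm / 51 years ≈ 0.200 mm/year.
Length of B = 0.200 × 32 = 6.4 mm.

6.4 mm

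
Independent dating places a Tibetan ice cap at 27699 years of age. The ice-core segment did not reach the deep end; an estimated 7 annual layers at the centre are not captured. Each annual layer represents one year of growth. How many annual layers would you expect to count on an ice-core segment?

Expected annual layers over 27699 years: 27699.
Subtracting the 7 annual layers not captured gives 27699 − 7 = 27692 annual layers in the record.

27692 annual layers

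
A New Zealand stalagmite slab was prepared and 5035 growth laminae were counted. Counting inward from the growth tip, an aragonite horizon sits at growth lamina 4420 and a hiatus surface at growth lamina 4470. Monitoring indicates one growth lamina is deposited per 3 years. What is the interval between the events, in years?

150 years

Separation: 4470 − 4420 = 50 growth laminae.
50 growth laminae at 3 years each span 50 × 3 = 150 years.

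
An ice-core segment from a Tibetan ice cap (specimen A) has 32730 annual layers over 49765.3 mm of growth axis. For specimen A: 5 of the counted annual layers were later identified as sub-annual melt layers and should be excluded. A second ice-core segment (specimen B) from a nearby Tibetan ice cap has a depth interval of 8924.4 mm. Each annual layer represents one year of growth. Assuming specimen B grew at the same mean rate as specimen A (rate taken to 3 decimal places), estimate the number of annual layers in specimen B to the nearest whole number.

Specimen A: true annual layer count = 32730 − 5 = 32725.
A: 49765.3 mm over 32725 years gives 49765.3 / 32725 ≈ 1.521 mm per year.
Specimen B: 8924.4 mm / 1.521 mm per year = 5867.46 years ≈ 5867 annual layers.

5867 annual layers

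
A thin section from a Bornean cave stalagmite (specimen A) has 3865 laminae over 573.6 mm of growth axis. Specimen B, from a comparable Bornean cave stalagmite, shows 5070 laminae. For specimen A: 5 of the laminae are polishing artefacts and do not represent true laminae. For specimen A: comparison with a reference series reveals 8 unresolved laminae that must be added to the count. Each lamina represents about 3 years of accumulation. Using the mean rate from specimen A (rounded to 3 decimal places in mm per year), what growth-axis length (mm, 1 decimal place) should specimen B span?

745.3 mm

Specimen A: after corrections the count is 3865 − 5 + 8 = 3868 laminae.
Specimen A: at 3 years per lamina, 3868 × 3 = 11604 years.
A: Extension rate ≈ 573.6 / 11604 = 0.049 mm per year.
Specimen B: 5070 laminae at 3 years each span 5070 × 3 = 15210 years. Length of B = 0.049 × 15210 = 745.3 mm.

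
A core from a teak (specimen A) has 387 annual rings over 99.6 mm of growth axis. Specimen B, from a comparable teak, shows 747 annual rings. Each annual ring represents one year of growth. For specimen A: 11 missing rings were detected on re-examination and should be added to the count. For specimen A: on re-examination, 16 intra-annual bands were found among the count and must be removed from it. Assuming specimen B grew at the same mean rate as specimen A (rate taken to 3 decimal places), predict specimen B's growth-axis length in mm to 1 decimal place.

Specimen A: adjusted count: 387 − 16 + 11 = 382 annual rings.
A: 99.6 mm over 382 years gives 99.6 / 382 ≈ 0.261 mm/year.
B's length ≈ 0.261 × 747 = 195.0 mm.

195.0 mm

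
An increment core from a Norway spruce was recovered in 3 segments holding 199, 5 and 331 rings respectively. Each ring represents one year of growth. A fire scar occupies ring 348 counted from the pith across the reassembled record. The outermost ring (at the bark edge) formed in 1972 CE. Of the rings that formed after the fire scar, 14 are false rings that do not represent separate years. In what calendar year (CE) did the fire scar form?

1799 CE

Total rings = 199 + 5 + 331 = 535.
The fire scar sits at ring 348 from the pith, so 535 − 348 = 187 rings formed after it.
187 − 14 false = 173 true rings after the fire scar.
The ring at the bark edge is 1972 CE, so the fire scar dates to 1972 − 173 = 1799 CE.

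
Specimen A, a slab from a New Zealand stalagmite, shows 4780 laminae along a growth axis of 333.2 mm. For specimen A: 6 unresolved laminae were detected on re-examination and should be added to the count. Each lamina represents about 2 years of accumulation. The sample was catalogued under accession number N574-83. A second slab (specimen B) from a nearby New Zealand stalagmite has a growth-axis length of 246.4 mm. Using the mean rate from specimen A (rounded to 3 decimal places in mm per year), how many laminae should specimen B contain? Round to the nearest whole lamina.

Specimen A: adjusted count: 4780 + 6 = 4786 laminae.
Specimen A: 4786 laminae at 2 years each span 4786 × 2 = 9572 years.
A: Mean rate = 333.2 mm / 9572 years ≈ 0.035 mm per year.
Specimen B: 246.4 mm / 0.035 mm per year = 7040.00 years; at 2 years per lamina that is 7040.00 / 2 ≈ 3520 laminae.

3520 laminae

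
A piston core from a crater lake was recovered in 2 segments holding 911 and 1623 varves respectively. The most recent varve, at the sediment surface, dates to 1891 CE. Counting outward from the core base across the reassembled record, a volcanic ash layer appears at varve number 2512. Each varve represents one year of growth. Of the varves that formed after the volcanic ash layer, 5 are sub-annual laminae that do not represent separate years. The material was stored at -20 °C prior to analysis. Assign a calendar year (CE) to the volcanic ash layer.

1874 CE

Total varves = 911 + 1623 = 2534.
2534 − 2512 = 22 varves lie beyond the volcanic ash layer toward the sediment surface.
22 − 5 false = 17 true varves after the volcanic ash layer.
The varve at the sediment surface is 1891 CE, so the volcanic ash layer dates to 1891 − 17 = 1874 CE.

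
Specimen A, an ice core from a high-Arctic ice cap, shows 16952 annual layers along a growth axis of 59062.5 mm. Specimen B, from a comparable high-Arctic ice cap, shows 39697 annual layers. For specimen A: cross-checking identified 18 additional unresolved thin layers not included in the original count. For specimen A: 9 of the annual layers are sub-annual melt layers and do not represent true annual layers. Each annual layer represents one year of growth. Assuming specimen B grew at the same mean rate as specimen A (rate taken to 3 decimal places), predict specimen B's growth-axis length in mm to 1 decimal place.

138225.0 mm

Specimen A: correcting the raw count gives 16952 − 9 + 18 = 16961 true annual layers.
A: Extension rate ≈ 59062.5 / 16961 = 3.482 mm/year.
B's length ≈ 3.482 × 39697 = 138225.0 mm.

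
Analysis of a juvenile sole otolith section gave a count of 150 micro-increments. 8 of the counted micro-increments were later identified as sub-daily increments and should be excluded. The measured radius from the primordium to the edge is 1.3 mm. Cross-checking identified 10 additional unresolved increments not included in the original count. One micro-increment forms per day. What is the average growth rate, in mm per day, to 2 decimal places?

After corrections the count is 150 − 8 + 10 = 152 micro-increments.
Extension rate ≈ 1.3 / 152 = 0.01 mm per day.

0.01 mm per day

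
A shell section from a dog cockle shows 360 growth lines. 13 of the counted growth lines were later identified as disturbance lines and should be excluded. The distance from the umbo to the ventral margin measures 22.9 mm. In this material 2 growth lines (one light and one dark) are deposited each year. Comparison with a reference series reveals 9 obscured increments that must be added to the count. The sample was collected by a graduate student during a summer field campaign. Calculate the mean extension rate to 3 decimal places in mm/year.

Adjusted count: 360 − 13 + 9 = 356 growth lines.
Dividing by 2 growth lines per year: 356 / 2 = 178 years.
22.9 mm over 178 years gives 22.9 / 178 ≈ 0.129 mm/year.

0.129 mm/year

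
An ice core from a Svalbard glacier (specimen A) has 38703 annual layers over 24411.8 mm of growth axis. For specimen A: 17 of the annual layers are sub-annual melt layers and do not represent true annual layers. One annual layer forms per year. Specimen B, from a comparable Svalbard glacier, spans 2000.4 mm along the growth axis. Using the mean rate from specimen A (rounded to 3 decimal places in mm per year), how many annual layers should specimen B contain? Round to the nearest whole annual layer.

3170 annual layers

Specimen A: adjusted count: 38703 − 17 = 38686 annual layers.
A: Extension rate ≈ 24411.8 / 38686 = 0.631 mm/year.
For B, 2000.4 / 0.631 = 3170.21 years ≈ 3170 annual layers.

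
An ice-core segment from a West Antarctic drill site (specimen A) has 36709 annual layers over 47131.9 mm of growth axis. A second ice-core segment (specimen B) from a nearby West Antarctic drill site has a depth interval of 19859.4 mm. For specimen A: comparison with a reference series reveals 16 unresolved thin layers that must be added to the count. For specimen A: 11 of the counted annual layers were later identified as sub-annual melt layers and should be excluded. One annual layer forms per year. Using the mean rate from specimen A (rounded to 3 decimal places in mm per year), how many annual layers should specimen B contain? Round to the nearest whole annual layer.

Specimen A: correcting the raw count gives 36709 − 11 + 16 = 36714 true annual layers.
A: 47131.9 mm over 36714 years gives 47131.9 / 36714 ≈ 1.284 mm per year.
For B, 19859.4 / 1.284 = 15466.82 years ≈ 15467 annual layers.

15467 annual layers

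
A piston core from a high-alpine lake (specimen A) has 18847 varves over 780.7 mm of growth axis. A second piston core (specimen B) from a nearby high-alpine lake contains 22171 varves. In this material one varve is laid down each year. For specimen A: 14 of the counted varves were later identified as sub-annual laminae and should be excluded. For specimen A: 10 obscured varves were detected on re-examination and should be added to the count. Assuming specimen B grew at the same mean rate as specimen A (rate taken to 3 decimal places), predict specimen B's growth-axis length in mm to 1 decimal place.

909.0 mm

Specimen A: true varve count = 18847 − 14 + 10 = 18843.
A: Extension rate ≈ 780.7 / 18843 = 0.041 mm/yr.
B's length ≈ 0.041 × 22171 = 909.0 mm.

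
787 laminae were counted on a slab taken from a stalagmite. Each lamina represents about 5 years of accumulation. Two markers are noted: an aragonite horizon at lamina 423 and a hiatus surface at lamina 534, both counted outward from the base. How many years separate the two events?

555 years

534 − 423 = 111 laminae lie between the two events.
Multiplying by 5 years per lamina: 111 × 5 = 555 years.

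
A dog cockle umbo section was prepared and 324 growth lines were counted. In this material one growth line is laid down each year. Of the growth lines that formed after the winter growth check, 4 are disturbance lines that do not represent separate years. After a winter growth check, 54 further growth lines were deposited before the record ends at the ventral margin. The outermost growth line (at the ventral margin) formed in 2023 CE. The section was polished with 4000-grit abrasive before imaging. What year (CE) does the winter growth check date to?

54 growth lines post-date the winter growth check.
54 − 4 false = 50 true growth lines after the winter growth check.
Counting back 50 years from 2023 CE places the winter growth check in 2023 − 50 = 1973 CE.

1973 CE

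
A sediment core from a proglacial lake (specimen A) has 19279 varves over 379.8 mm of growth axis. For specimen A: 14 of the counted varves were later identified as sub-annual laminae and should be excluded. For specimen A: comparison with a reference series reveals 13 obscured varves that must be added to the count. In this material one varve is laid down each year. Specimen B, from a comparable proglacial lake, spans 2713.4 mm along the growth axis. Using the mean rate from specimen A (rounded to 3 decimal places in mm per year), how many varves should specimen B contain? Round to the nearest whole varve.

135670 varves

Specimen A: adjusted count: 19279 − 14 + 13 = 19278 varves.
A: 379.8 mm over 19278 years gives 379.8 / 19278 ≈ 0.020 mm/year.
Specimen B: 2713.4 mm / 0.020 mm per year = 135670.00 years ≈ 135670 varves.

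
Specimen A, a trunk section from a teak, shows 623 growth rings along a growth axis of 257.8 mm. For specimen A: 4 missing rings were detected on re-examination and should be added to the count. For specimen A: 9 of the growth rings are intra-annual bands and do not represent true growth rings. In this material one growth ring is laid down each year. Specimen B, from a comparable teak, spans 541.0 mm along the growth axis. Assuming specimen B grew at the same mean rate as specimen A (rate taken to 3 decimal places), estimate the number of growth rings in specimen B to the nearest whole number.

Specimen A: true growth ring count = 623 − 9 + 4 = 618.
A: Extension rate ≈ 257.8 / 618 = 0.417 mm/year.
For B, 541.0 / 0.417 = 1297.36 years ≈ 1297 growth rings.

1297 growth rings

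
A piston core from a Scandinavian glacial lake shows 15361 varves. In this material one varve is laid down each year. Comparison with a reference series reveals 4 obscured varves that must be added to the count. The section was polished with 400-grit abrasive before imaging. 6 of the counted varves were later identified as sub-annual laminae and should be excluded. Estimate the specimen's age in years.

True varve count = 15361 − 6 + 4 = 15359.
At one varve per year, that is 15359 years.

15359 yr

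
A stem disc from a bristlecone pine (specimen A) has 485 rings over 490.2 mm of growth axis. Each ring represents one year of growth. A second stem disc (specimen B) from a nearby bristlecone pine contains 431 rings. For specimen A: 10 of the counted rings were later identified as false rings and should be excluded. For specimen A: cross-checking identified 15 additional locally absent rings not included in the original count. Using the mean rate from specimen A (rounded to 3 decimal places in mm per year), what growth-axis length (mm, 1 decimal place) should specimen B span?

431.0 mm

Specimen A: true ring count = 485 − 10 + 15 = 490.
A: 490.2 mm over 490 years gives 490.2 / 490 ≈ 1.000 mm/year.
For B, 1.000 mm/year × 431 years = 431.0 mm.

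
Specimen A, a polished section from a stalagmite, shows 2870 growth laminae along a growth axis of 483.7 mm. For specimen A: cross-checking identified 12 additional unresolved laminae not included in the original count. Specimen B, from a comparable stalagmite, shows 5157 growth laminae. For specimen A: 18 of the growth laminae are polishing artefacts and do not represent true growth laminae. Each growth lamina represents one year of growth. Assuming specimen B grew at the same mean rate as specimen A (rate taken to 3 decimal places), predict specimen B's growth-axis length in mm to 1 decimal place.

871.5 mm

Specimen A: true growth lamina count = 2870 − 18 + 12 = 2864.
A: Extension rate ≈ 483.7 / 2864 = 0.169 mm/year.
Length of B = 0.169 × 5157 = 871.5 mm.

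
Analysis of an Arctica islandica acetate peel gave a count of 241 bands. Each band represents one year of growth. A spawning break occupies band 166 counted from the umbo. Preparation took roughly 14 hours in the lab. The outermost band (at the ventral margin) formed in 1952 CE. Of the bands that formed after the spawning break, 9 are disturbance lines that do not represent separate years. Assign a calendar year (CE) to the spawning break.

Between band 166 and the ventral margin there are 241 − 166 = 75 bands.
75 − 9 false = 66 true bands after the spawning break.
1952 − 66 = 1886 CE.

1886 CE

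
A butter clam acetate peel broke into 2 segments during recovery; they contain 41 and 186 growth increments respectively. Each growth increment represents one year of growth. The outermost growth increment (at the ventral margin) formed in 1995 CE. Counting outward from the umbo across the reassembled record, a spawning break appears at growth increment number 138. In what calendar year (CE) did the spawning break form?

1906 CE

Total growth increments = 41 + 186 = 227.
The spawning break sits at growth increment 138 from the umbo, so 227 − 138 = 89 growth increments formed after it.
1995 − 89 = 1906 CE.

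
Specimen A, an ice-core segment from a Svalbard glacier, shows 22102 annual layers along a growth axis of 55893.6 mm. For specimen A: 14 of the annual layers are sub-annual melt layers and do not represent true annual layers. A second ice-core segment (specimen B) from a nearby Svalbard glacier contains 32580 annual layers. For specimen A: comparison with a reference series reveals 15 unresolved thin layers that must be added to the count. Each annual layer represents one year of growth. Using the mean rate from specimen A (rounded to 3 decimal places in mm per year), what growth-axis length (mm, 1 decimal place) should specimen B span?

82394.8 mm

Specimen A: adjusted count: 22102 − 14 + 15 = 22103 annual layers.
A: Extension rate ≈ 55893.6 / 22103 = 2.529 mm/yr.
B's length ≈ 2.529 × 32580 = 82394.8 mm.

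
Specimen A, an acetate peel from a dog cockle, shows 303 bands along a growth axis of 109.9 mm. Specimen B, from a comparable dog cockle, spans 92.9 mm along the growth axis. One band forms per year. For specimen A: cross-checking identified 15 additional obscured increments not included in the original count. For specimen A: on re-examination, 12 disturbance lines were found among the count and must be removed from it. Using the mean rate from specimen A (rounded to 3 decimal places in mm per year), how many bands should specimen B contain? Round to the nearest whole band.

259 bands

Specimen A: adjusted count: 303 − 12 + 15 = 306 bands.
A: 109.9 mm over 306 years gives 109.9 / 306 ≈ 0.359 mm per year.
B spans 92.9 / 0.359 = 258.77 years ≈ 259 bands.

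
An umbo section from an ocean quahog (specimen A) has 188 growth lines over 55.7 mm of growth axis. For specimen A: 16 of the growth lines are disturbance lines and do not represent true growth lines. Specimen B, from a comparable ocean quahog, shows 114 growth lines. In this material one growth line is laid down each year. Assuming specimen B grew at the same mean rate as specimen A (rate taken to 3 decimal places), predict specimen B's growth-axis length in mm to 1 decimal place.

36.9 mm

Specimen A: adjusted count: 188 − 16 = 172 growth lines.
A: 55.7 mm over 172 years gives 55.7 / 172 ≈ 0.324 mm/yr.
Length of B = 0.324 × 114 = 36.9 mm.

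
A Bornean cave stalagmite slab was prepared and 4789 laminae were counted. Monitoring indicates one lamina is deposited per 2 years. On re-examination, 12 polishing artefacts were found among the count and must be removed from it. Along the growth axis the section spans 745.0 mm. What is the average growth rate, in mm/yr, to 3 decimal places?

Adjusted count: 4789 − 12 = 4777 laminae.
Multiplying by 2 years per lamina: 4777 × 2 = 9554 years.
Mean rate = 745.0 mm / 9554 years ≈ 0.078 mm/yr.

0.078 mm/yr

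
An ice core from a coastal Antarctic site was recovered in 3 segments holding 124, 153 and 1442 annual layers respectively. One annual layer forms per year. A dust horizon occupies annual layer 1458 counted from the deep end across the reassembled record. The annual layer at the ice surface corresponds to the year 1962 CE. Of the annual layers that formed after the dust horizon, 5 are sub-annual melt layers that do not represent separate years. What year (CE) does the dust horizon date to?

Total annual layers = 124 + 153 + 1442 = 1719.
Between annual layer 1458 and the ice surface there are 1719 − 1458 = 261 annual layers.
261 − 5 false = 256 true annual layers after the dust horizon.
Counting back 256 years from 1962 CE places the dust horizon in 1962 − 256 = 1706 CE.

1706 CE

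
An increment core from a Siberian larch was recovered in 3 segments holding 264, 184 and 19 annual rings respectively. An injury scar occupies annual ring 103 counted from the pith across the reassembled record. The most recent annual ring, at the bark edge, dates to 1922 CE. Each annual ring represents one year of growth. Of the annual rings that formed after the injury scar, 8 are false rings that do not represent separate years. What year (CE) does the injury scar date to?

Total annual rings = 264 + 184 + 19 = 467.
467 − 103 = 364 annual rings lie beyond the injury scar toward the bark edge.
Excluding 8 false annual rings: 364 − 8 = 356.
1922 − 356 = 1566 CE.

1566 CE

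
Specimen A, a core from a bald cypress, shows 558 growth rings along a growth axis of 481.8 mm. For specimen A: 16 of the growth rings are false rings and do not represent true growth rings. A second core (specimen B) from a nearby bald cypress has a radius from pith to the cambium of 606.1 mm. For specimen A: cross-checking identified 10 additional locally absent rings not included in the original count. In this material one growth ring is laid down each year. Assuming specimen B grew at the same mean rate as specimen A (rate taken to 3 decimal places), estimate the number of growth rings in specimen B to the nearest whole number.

Specimen A: true growth ring count = 558 − 16 + 10 = 552.
A: Extension rate ≈ 481.8 / 552 = 0.873 mm per year.
For B, 606.1 / 0.873 = 694.27 years ≈ 694 growth rings.

694 growth rings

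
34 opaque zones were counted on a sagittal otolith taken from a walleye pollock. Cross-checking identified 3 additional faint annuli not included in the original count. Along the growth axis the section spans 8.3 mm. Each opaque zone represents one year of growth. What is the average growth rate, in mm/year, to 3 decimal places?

Correcting the raw count gives 34 + 3 = 37 true opaque zones.
8.3 mm over 37 years gives 8.3 / 37 ≈ 0.224 mm/year.

0.224 mm/year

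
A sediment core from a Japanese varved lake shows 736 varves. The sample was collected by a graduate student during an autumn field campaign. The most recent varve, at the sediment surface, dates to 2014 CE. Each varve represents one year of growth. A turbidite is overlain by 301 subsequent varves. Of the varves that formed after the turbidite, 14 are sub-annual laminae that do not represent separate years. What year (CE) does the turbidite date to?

1727 CE

301 varves formed after the turbidite.
Excluding 14 false varves: 301 − 14 = 287.
2014 − 287 = 1727 CE.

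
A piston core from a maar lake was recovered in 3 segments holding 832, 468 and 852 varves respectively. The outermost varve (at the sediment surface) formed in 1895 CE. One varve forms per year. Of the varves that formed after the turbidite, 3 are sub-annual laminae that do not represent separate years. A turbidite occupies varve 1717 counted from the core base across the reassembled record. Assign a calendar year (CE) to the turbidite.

Total varves = 832 + 468 + 852 = 2152.
Between varve 1717 and the sediment surface there are 2152 − 1717 = 435 varves.
Excluding 3 false varves: 435 − 3 = 432.
Counting back 432 years from 1895 CE places the turbidite in 1895 − 432 = 1463 CE.

1463 CE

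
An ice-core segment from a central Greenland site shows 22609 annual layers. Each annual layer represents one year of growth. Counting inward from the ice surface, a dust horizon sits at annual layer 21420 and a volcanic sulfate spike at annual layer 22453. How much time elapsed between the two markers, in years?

1033 yr

The two markers are separated by 22453 − 21420 = 1033 annual layers.
One annual layer per year makes the interval 1033 years.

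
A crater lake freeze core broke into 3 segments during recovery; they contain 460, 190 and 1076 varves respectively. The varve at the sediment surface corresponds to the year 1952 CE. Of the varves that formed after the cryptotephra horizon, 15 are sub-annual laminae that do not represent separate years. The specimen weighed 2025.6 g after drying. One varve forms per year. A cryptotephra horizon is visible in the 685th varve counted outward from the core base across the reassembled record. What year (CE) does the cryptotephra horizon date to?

Total varves = 460 + 190 + 1076 = 1726.
The cryptotephra horizon sits at varve 685 from the core base, so 1726 − 685 = 1041 varves formed after it.
Excluding 15 false varves: 1041 − 15 = 1026.
The varve at the sediment surface is 1952 CE, so the cryptotephra horizon dates to 1952 − 1026 = 926 CE.

926 CE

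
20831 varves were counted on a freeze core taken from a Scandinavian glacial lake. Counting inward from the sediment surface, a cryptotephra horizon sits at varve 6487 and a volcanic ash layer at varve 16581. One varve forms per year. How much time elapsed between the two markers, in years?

10094 years

The two markers are separated by 16581 − 6487 = 10094 varves.
At one varve per year, 10094 years elapsed between them.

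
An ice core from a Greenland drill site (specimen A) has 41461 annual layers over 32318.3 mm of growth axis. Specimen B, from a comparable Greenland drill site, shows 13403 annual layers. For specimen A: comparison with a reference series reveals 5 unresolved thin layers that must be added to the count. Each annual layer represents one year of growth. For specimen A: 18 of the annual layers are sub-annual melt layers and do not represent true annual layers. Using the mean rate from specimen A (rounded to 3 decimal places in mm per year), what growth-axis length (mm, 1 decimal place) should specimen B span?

Specimen A: correcting the raw count gives 41461 − 18 + 5 = 41448 true annual layers.
A: Extension rate ≈ 32318.3 / 41448 = 0.780 mm/year.
Length of B = 0.780 × 13403 = 10454.3 mm.

10454.3 mm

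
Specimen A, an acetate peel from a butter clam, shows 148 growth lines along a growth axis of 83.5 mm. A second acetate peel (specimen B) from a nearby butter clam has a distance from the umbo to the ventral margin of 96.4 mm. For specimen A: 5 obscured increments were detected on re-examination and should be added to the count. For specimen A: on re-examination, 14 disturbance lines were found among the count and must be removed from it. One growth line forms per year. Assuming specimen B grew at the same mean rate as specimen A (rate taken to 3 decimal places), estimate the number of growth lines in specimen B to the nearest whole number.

160 growth lines

Specimen A: adjusted count: 148 − 14 + 5 = 139 growth lines.
A: Extension rate ≈ 83.5 / 139 = 0.601 mm/yr.
Specimen B: 96.4 mm / 0.601 mm per year = 160.40 years ≈ 160 growth lines.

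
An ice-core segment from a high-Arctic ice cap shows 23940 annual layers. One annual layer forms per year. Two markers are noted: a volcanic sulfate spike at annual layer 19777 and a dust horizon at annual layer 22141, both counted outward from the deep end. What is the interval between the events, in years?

2364 yr

Separation: 22141 − 19777 = 2364 annual layers.
That is 2364 years at one annual layer per year.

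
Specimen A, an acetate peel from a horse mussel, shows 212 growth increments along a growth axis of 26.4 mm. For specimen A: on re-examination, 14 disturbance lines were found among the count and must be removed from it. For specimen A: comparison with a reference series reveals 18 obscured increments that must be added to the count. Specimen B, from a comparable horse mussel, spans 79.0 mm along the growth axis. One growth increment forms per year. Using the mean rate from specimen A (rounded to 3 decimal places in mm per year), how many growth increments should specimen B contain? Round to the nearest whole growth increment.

Specimen A: true growth increment count = 212 − 14 + 18 = 216.
A: 26.4 mm over 216 years gives 26.4 / 216 ≈ 0.122 mm per year.
For B, 79.0 / 0.122 = 647.54 years ≈ 648 growth increments.

648 growth increments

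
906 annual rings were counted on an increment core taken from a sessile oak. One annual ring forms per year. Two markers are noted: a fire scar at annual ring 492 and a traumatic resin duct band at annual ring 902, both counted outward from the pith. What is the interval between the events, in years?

410 yr

The two markers are separated by 902 − 492 = 410 annual rings.
That is 410 years at one annual ring per year.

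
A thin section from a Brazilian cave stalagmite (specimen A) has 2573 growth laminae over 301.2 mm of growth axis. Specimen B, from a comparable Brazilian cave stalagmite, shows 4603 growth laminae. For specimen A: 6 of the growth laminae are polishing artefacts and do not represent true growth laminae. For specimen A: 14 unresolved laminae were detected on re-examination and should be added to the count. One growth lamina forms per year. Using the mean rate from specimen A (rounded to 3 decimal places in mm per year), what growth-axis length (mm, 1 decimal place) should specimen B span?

Specimen A: correcting the raw count gives 2573 − 6 + 14 = 2581 true growth laminae.
A: 301.2 mm over 2581 years gives 301.2 / 2581 ≈ 0.117 mm/year.
B's length ≈ 0.117 × 4603 = 538.6 mm.

538.6 mm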